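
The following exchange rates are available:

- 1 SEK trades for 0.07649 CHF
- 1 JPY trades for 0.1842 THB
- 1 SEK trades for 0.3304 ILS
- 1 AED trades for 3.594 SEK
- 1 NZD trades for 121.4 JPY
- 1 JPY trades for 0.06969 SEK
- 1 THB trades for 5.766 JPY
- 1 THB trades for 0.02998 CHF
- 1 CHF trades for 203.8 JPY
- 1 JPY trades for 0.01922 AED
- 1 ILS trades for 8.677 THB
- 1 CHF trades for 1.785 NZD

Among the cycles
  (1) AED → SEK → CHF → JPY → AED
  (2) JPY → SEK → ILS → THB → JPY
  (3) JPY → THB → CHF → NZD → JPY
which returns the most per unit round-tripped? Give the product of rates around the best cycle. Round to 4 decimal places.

1.1967

(1) 3.594 × 0.07649 × 203.8 × 0.01922 = 1.07681
(2) 0.06969 × 0.3304 × 8.677 × 5.766 = 1.15201
(3) 0.1842 × 0.02998 × 1.785 × 121.4 = 1.19668
Highest is cycle (3) at 1.1967 (>1, arbitrage).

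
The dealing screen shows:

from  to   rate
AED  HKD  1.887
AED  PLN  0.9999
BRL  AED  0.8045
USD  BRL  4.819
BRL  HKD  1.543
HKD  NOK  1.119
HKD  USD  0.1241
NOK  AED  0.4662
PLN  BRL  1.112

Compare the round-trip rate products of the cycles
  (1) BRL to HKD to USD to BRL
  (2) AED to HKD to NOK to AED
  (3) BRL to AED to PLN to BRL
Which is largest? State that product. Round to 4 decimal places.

0.9844

(1) 1.543 × 0.1241 × 4.819 = 0.92277
(2) 1.887 × 1.119 × 0.4662 = 0.98441
(3) 0.8045 × 0.9999 × 1.112 = 0.89451
Highest is cycle (2) at 0.9844 (≤1, no arbitrage).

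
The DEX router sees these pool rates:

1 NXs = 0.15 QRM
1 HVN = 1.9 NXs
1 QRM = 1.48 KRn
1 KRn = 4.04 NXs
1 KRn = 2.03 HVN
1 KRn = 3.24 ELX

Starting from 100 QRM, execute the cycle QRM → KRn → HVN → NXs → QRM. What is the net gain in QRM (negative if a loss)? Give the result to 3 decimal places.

100 QRM × 1.48 = 148 KRn
148 KRn × 2.03 = 300.44 HVN
300.44 HVN × 1.9 = 570.836 NXs
570.836 NXs × 0.15 = 85.6254 QRM
Net change: 85.6254 − 100 = -14.3746 QRM

-14.375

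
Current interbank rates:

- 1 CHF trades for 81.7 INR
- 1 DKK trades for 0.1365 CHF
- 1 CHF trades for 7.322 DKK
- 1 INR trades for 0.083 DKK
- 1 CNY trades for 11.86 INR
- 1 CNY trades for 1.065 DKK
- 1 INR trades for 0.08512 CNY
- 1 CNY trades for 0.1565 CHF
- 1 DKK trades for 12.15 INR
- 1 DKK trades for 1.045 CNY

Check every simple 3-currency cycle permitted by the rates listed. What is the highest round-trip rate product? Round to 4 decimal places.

1.1975

CHF→DKK→CNY→CHF: 7.322 × 1.045 × 0.1565 = 1.19746
CNY→DKK→INR→CNY: 1.065 × 12.15 × 0.08512 = 1.10143
CHF→INR→CNY→CHF: 81.7 × 0.08512 × 0.1565 = 1.08835
CNY→INR→DKK→CNY: 11.86 × 0.083 × 1.045 = 1.02868
CHF→INR→DKK→CHF: 81.7 × 0.083 × 0.1365 = 0.92562
Maximum is CHF→DKK→CNY→CHF at 1.1975; arbitrage exists.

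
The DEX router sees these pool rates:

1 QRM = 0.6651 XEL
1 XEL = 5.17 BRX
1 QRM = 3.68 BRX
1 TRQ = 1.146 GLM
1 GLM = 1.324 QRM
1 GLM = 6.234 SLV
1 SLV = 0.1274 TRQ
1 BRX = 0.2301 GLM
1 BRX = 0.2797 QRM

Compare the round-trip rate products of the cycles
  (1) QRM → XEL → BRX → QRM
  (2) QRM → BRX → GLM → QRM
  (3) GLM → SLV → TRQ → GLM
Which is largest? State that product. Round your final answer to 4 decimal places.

1.1211

(1) 0.6651 × 5.17 × 0.2797 = 0.96177
(2) 3.68 × 0.2301 × 1.324 = 1.12112
(3) 6.234 × 0.1274 × 1.146 = 0.91017
Highest is cycle (2) at 1.1211 (>1, arbitrage).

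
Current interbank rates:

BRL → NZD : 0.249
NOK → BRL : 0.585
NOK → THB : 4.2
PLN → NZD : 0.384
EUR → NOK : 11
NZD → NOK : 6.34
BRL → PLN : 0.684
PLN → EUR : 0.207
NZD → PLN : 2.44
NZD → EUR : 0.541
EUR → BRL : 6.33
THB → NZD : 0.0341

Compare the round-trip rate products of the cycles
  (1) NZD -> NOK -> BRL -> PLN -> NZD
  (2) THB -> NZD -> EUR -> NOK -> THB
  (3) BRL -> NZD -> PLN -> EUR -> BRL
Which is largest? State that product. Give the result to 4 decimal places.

(1) 6.34 × 0.585 × 0.684 × 0.384 = 0.97416
(2) 0.0341 × 0.541 × 11 × 4.2 = 0.85230
(3) 0.249 × 2.44 × 0.207 × 6.33 = 0.79609
Highest is cycle (1) at 0.9742 (≤1, no arbitrage).

0.9742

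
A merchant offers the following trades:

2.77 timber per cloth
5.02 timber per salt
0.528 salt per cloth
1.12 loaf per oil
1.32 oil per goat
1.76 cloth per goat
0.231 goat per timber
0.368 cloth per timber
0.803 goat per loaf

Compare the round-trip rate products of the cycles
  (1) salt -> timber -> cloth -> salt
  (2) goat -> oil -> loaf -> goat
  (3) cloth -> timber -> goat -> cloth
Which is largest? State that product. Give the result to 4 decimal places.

1.1872

(1) 5.02 × 0.368 × 0.528 = 0.97541
(2) 1.32 × 1.12 × 0.803 = 1.18716
(3) 2.77 × 0.231 × 1.76 = 1.12617
Highest is cycle (2) at 1.1872 (>1, arbitrage).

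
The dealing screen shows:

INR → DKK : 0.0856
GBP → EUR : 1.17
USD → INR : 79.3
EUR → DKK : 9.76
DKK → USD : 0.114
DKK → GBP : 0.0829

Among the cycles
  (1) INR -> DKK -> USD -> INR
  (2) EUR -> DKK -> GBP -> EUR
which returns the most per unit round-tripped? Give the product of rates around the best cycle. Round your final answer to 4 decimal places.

0.9467

(1) 0.0856 × 0.114 × 79.3 = 0.77384
(2) 9.76 × 0.0829 × 1.17 = 0.94665
Highest is cycle (2) at 0.9467 (≤1, no arbitrage).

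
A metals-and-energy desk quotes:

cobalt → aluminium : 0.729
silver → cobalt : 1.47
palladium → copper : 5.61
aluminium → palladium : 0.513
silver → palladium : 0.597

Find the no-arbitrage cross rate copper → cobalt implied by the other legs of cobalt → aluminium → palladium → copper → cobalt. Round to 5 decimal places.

Known legs of the cycle: 0.729 × 0.513 × 5.61 = 2.09801097
For no arbitrage the full-cycle product must be 1, so the missing rate is 1 / 2.09801097 ≈ 0.4766419.

0.47664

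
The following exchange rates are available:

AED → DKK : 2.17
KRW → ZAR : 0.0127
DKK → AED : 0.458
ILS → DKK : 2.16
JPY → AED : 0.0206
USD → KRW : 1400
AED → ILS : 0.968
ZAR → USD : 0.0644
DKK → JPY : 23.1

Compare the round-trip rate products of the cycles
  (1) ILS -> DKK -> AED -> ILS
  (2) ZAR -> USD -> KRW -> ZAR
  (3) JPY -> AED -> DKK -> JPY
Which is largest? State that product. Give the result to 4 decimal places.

(1) 2.16 × 0.458 × 0.968 = 0.95762
(2) 0.0644 × 1400 × 0.0127 = 1.14503
(3) 0.0206 × 2.17 × 23.1 = 1.03262
Highest is cycle (2) at 1.1450 (>1, arbitrage).

1.1450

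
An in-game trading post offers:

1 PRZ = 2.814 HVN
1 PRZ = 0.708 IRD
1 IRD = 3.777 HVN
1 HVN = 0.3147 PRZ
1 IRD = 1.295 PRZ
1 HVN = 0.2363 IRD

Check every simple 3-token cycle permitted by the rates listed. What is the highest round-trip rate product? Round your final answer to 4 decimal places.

0.8611

IRD→PRZ→HVN→IRD: 1.295 × 2.814 × 0.2363 = 0.86111
IRD→HVN→PRZ→IRD: 3.777 × 0.3147 × 0.708 = 0.84154
Maximum is IRD→PRZ→HVN→IRD at 0.8611; no arbitrage — every cycle loses value.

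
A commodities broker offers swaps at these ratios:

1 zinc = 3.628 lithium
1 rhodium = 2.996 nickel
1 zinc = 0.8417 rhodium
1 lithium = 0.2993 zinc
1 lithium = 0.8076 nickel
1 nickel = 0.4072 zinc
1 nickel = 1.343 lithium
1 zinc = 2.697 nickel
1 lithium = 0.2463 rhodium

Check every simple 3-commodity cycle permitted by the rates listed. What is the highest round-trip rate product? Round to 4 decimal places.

1.1931

zinc→lithium→nickel→zinc: 3.628 × 0.8076 × 0.4072 = 1.19308
zinc→nickel→lithium→zinc: 2.697 × 1.343 × 0.2993 = 1.08409
zinc→rhodium→nickel→zinc: 0.8417 × 2.996 × 0.4072 = 1.02685
nickel→lithium→rhodium→nickel: 1.343 × 0.2463 × 2.996 = 0.99102
Maximum is zinc→lithium→nickel→zinc at 1.1931; arbitrage exists.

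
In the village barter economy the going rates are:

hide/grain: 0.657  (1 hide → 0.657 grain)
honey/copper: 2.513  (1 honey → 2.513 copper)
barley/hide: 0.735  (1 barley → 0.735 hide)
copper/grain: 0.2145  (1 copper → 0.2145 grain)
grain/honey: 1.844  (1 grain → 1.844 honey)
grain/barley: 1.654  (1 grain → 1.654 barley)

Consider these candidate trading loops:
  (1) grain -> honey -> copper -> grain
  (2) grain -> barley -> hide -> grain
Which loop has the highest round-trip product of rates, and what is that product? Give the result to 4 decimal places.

(1) 1.844 × 2.513 × 0.2145 = 0.99399
(2) 1.654 × 0.735 × 0.657 = 0.79871
Highest is cycle (1) at 0.9940 (≤1, no arbitrage).

0.9940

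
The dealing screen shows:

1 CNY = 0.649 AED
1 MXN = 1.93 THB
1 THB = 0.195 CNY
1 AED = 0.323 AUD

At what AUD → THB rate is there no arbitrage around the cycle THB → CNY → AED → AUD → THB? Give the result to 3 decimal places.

24.463

Known legs of the cycle: 0.195 × 0.649 × 0.323 = 0.040877265
For no arbitrage the full-cycle product must be 1, so the missing rate is 1 / 0.040877265 ≈ 24.46348.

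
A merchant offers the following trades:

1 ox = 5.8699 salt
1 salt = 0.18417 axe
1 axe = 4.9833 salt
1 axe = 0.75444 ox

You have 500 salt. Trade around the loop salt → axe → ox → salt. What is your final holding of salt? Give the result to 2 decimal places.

500 salt × 0.18417 = 92.085 axe
92.085 axe × 0.75444 = 69.4726074 ox
69.4726074 ox × 5.8699 = 407.79725817726 salt

407.80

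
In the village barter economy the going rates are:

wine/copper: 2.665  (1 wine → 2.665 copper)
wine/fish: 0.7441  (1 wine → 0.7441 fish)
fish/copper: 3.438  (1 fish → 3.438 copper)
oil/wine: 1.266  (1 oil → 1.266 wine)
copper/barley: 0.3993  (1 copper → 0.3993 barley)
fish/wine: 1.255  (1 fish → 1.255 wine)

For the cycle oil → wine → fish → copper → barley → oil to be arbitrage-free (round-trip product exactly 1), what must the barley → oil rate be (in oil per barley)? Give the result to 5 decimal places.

0.77327

Known legs of the cycle: 1.266 × 0.7441 × 3.438 × 0.3993 = 1.29321339027804
For no arbitrage the full-cycle product must be 1, so the missing rate is 1 / 1.29321339027804 ≈ 0.7732676.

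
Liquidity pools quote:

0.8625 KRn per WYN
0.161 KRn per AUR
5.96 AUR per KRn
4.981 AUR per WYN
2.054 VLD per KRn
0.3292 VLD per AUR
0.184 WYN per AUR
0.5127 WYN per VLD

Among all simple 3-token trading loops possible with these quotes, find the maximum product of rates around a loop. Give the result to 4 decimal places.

KRn→AUR→WYN→KRn: 5.96 × 0.184 × 0.8625 = 0.94585
KRn→VLD→WYN→KRn: 2.054 × 0.5127 × 0.8625 = 0.90829
WYN→AUR→VLD→WYN: 4.981 × 0.3292 × 0.5127 = 0.84070
Maximum is KRn→AUR→WYN→KRn at 0.9459; no arbitrage — every cycle loses value.

0.9459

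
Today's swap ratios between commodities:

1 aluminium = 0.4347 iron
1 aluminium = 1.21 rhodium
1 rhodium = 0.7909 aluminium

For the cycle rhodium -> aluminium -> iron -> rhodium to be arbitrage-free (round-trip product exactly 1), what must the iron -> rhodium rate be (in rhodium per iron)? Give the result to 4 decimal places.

Known legs of the cycle: 0.7909 × 0.4347 = 0.34380423
For no arbitrage the full-cycle product must be 1, so the missing rate is 1 / 0.34380423 ≈ 2.908632.

2.9086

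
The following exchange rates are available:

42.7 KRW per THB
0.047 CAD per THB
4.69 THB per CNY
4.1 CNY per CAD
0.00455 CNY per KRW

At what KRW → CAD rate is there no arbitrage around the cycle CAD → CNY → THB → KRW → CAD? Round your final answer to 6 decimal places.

Known legs of the cycle: 4.1 × 4.69 × 42.7 = 821.0783
For no arbitrage the full-cycle product must be 1, so the missing rate is 1 / 821.0783 ≈ 0.00121791.

0.001218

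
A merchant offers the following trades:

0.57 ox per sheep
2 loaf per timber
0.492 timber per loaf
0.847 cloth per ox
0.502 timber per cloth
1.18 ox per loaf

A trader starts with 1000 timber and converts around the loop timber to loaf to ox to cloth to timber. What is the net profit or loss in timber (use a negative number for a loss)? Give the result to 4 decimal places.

1000 timber × 2 = 2000 loaf
2000 loaf × 1.18 = 2360 ox
2360 ox × 0.847 = 1998.92 cloth
1998.92 cloth × 0.502 = 1003.45784 timber
Net change: 1003.45784 − 1000 = 3.45784 timber

3.4578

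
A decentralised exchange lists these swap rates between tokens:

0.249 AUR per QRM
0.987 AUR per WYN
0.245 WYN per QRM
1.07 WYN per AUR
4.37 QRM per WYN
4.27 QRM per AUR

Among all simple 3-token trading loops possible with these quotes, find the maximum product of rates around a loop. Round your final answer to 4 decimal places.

1.1643

WYN→QRM→AUR→WYN: 4.37 × 0.249 × 1.07 = 1.16430
WYN→AUR→QRM→WYN: 0.987 × 4.27 × 0.245 = 1.03255
Maximum is WYN→QRM→AUR→WYN at 1.1643; arbitrage exists.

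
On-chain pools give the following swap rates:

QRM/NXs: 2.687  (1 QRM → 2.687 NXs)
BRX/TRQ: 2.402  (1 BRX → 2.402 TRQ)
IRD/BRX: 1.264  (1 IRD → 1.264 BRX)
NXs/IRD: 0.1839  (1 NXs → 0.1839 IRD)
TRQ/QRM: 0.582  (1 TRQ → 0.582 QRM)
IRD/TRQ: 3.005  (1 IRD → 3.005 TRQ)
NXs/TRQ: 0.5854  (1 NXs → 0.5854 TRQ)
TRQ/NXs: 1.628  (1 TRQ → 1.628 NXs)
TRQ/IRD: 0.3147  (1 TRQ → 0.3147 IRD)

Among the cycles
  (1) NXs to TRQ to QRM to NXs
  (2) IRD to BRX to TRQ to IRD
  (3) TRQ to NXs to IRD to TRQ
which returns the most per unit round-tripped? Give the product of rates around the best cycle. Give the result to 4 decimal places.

(1) 0.5854 × 0.582 × 2.687 = 0.91547
(2) 1.264 × 2.402 × 0.3147 = 0.95547
(3) 1.628 × 0.1839 × 3.005 = 0.89966
Highest is cycle (2) at 0.9555 (≤1, no arbitrage).

0.9555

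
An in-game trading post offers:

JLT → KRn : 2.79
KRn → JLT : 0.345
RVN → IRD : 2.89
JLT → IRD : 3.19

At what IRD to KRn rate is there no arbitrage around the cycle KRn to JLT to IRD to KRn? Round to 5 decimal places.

0.90864

Known legs of the cycle: 0.345 × 3.19 = 1.10055
For no arbitrage the full-cycle product must be 1, so the missing rate is 1 / 1.10055 ≈ 0.9086366.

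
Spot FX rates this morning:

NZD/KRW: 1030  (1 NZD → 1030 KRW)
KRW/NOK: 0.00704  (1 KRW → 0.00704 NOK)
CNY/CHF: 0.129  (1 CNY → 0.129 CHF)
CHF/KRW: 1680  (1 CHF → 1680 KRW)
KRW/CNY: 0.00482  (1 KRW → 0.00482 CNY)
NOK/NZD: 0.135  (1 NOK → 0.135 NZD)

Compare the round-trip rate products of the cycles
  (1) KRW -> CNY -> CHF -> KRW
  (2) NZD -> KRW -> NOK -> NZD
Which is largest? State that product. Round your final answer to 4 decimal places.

1.0446

(1) 0.00482 × 0.129 × 1680 = 1.04459
(2) 1030 × 0.00704 × 0.135 = 0.97891
Highest is cycle (1) at 1.0446 (>1, arbitrage).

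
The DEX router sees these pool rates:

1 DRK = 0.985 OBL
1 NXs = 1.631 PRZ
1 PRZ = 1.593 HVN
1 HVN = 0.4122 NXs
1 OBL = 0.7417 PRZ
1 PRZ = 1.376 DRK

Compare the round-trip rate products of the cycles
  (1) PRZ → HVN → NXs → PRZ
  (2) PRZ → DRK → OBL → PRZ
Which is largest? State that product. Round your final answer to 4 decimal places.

1.0710

(1) 1.593 × 0.4122 × 1.631 = 1.07097
(2) 1.376 × 0.985 × 0.7417 = 1.00527
Highest is cycle (1) at 1.0710 (>1, arbitrage).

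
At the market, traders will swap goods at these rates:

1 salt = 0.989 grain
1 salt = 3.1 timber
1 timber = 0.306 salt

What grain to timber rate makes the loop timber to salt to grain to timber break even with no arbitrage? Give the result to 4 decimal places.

3.3043

Known legs of the cycle: 0.306 × 0.989 = 0.302634
For no arbitrage the full-cycle product must be 1, so the missing rate is 1 / 0.302634 ≈ 3.304321.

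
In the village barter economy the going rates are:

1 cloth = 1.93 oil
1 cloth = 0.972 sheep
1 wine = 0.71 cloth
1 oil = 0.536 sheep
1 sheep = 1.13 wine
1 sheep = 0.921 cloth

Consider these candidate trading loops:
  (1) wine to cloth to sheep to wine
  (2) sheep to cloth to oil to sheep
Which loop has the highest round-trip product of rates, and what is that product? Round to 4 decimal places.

(1) 0.71 × 0.972 × 1.13 = 0.77984
(2) 0.921 × 1.93 × 0.536 = 0.95276
Highest is cycle (2) at 0.9528 (≤1, no arbitrage).

0.9528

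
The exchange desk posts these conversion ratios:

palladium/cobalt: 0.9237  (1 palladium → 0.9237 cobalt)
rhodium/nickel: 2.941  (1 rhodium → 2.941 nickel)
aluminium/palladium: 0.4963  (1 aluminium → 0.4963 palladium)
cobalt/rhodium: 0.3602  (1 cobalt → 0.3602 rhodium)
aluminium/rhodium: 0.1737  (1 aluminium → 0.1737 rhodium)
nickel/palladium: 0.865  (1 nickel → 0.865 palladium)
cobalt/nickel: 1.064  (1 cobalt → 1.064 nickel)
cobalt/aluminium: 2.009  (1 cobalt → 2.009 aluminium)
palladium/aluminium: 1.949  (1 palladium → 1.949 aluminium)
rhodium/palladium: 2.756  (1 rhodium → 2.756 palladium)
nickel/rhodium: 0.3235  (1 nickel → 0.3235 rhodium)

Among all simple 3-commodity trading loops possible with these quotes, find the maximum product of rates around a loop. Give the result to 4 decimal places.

0.9330

palladium→aluminium→rhodium→palladium: 1.949 × 0.1737 × 2.756 = 0.93302
cobalt→aluminium→palladium→cobalt: 2.009 × 0.4963 × 0.9237 = 0.92099
cobalt→rhodium→palladium→cobalt: 0.3602 × 2.756 × 0.9237 = 0.91697
cobalt→nickel→palladium→cobalt: 1.064 × 0.865 × 0.9237 = 0.85014
Maximum is palladium→aluminium→rhodium→palladium at 0.9330; no arbitrage — every cycle loses value.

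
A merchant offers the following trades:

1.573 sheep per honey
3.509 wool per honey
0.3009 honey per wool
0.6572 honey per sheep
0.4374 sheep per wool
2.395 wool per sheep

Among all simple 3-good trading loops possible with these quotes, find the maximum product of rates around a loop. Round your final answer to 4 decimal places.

honey→sheep→wool→honey: 1.573 × 2.395 × 0.3009 = 1.13359
honey→wool→sheep→honey: 3.509 × 0.4374 × 0.6572 = 1.00869
Maximum is honey→sheep→wool→honey at 1.1336; arbitrage exists.

1.1336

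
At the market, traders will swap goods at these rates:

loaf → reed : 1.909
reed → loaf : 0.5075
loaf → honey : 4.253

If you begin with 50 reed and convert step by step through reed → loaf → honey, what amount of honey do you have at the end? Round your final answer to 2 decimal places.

107.92

50 reed × 0.5075 = 25.375 loaf
25.375 loaf × 4.253 = 107.919875 honey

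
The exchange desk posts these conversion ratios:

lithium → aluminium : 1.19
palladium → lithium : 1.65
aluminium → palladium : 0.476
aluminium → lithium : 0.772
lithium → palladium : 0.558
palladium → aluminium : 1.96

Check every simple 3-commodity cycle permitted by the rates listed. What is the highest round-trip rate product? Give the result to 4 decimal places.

palladium→lithium→aluminium→palladium: 1.65 × 1.19 × 0.476 = 0.93463
palladium→aluminium→lithium→palladium: 1.96 × 0.772 × 0.558 = 0.84432
Maximum is palladium→lithium→aluminium→palladium at 0.9346; no arbitrage — every cycle loses value.

0.9346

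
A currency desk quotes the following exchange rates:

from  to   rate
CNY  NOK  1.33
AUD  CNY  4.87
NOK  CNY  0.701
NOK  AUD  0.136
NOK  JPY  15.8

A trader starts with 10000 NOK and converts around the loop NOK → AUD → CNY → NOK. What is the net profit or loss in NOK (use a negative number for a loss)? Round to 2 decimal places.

-1191.14

10000 NOK × 0.136 = 1360 AUD
1360 AUD × 4.87 = 6623.2 CNY
6623.2 CNY × 1.33 = 8808.856 NOK
Net change: 8808.856 − 10000 = -1191.144 NOK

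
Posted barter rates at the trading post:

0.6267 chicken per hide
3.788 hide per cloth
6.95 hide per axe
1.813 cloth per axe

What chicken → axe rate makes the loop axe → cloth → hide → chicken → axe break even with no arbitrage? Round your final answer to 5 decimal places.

Known legs of the cycle: 1.813 × 3.788 × 0.6267 = 4.3039524948
For no arbitrage the full-cycle product must be 1, so the missing rate is 1 / 4.3039524948 ≈ 0.2323446.

0.23234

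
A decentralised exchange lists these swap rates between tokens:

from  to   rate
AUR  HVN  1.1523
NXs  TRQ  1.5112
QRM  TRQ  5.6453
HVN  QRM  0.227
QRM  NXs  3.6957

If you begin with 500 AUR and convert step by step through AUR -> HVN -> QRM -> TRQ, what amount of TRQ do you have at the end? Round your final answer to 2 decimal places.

500 AUR × 1.1523 = 576.15 HVN
576.15 HVN × 0.227 = 130.78605 QRM
130.78605 QRM × 5.6453 = 738.326488065 TRQ

738.33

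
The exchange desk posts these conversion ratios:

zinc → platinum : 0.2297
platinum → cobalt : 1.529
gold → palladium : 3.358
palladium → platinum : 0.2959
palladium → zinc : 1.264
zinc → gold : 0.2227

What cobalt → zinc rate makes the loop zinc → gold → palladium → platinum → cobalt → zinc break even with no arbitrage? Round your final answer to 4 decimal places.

2.9556

Known legs of the cycle: 0.2227 × 3.358 × 0.2959 × 1.529 = 0.33834001124726
For no arbitrage the full-cycle product must be 1, so the missing rate is 1 / 0.33834001124726 ≈ 2.955607.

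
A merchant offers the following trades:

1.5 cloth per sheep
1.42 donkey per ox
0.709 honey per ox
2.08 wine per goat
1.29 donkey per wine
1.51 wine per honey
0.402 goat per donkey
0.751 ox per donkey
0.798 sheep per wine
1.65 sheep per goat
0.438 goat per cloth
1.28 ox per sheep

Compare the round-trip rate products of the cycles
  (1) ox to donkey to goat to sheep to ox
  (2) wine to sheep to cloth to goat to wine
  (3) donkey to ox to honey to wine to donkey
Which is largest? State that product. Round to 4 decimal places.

1.2056

(1) 1.42 × 0.402 × 1.65 × 1.28 = 1.20561
(2) 0.798 × 1.5 × 0.438 × 2.08 = 1.09051
(3) 0.751 × 0.709 × 1.51 × 1.29 = 1.03718
Highest is cycle (1) at 1.2056 (>1, arbitrage).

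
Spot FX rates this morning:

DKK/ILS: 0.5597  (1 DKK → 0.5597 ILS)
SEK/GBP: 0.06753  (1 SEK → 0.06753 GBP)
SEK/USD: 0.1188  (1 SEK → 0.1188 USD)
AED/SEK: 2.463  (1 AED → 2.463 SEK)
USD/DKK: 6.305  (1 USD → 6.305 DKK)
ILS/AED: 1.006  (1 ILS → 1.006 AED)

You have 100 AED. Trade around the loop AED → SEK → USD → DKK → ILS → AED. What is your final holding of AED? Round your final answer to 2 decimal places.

103.88

100 AED × 2.463 = 246.3 SEK
246.3 SEK × 0.1188 = 29.26044 USD
29.26044 USD × 6.305 = 184.4870742 DKK
184.4870742 DKK × 0.5597 = 103.25741542974 ILS
103.25741542974 ILS × 1.006 = 103.87695992231844 AED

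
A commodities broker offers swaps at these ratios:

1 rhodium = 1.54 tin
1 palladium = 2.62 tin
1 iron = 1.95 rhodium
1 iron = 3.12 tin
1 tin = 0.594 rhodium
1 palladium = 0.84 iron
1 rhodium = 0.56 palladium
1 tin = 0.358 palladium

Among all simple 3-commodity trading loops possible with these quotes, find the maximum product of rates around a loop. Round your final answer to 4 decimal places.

0.9382

tin→palladium→iron→tin: 0.358 × 0.84 × 3.12 = 0.93825
rhodium→palladium→iron→rhodium: 0.56 × 0.84 × 1.95 = 0.91728
tin→rhodium→palladium→tin: 0.594 × 0.56 × 2.62 = 0.87152
Maximum is tin→palladium→iron→tin at 0.9382; no arbitrage — every cycle loses value.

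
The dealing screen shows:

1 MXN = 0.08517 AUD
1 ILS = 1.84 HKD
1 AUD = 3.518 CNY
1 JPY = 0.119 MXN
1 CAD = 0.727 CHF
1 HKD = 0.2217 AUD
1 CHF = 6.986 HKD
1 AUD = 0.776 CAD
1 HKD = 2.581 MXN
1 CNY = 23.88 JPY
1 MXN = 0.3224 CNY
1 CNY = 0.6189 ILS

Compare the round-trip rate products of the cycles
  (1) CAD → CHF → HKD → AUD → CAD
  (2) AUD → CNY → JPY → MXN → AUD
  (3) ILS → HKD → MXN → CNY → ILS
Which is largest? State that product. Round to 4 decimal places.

(1) 0.727 × 6.986 × 0.2217 × 0.776 = 0.87376
(2) 3.518 × 23.88 × 0.119 × 0.08517 = 0.85146
(3) 1.84 × 2.581 × 0.3224 × 0.6189 = 0.94759
Highest is cycle (3) at 0.9476 (≤1, no arbitrage).

0.9476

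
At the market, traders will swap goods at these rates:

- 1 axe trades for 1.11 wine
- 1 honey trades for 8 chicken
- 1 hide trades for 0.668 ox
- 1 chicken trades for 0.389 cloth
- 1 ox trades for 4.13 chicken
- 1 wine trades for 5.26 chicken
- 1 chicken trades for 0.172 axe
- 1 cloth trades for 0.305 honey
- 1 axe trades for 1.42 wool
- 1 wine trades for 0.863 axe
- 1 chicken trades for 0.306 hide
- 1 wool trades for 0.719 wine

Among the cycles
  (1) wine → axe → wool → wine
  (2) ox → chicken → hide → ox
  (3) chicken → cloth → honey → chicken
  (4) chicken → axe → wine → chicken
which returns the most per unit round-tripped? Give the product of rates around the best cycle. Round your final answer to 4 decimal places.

1.0042

(1) 0.863 × 1.42 × 0.719 = 0.88111
(2) 4.13 × 0.306 × 0.668 = 0.84421
(3) 0.389 × 0.305 × 8 = 0.94916
(4) 0.172 × 1.11 × 5.26 = 1.00424
Highest is cycle (4) at 1.0042 (>1, arbitrage).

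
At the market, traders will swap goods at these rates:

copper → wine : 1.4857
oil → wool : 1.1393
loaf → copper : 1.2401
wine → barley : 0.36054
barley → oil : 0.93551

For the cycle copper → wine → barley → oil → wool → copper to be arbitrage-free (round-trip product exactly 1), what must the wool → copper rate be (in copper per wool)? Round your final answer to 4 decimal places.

1.7516

Known legs of the cycle: 1.4857 × 0.36054 × 0.93551 × 1.1393 = 0.570914547363900954
For no arbitrage the full-cycle product must be 1, so the missing rate is 1 / 0.570914547363900954 ≈ 1.751576.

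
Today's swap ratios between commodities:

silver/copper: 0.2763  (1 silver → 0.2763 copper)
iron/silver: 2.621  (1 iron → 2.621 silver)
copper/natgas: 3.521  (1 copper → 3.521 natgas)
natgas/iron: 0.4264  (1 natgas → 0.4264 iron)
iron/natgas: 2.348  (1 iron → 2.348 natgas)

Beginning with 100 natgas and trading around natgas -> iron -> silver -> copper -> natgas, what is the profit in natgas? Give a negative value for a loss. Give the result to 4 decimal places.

100 natgas × 0.4264 = 42.64 iron
42.64 iron × 2.621 = 111.75944 silver
111.75944 silver × 0.2763 = 30.879133272 copper
30.879133272 copper × 3.521 = 108.725428250712 natgas
Net change: 108.725428250712 − 100 = 8.725428250712 natgas

8.7254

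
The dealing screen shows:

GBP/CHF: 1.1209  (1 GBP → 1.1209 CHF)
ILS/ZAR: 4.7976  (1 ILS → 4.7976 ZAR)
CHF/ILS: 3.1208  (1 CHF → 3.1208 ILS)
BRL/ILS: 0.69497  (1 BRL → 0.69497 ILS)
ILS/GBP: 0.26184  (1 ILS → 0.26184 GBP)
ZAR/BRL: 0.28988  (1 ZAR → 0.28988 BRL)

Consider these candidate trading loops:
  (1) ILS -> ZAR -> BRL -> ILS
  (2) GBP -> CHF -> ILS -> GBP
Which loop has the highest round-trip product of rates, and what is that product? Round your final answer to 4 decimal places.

0.9665

(1) 4.7976 × 0.28988 × 0.69497 = 0.96651
(2) 1.1209 × 3.1208 × 0.26184 = 0.91594
Highest is cycle (1) at 0.9665 (≤1, no arbitrage).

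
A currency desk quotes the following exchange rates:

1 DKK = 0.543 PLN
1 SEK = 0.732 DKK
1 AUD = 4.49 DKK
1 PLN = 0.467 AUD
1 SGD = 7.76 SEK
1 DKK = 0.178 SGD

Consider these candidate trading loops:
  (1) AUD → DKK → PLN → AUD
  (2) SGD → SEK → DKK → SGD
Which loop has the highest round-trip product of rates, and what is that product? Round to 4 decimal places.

1.1386

(1) 4.49 × 0.543 × 0.467 = 1.13858
(2) 7.76 × 0.732 × 0.178 = 1.01110
Highest is cycle (1) at 1.1386 (>1, arbitrage).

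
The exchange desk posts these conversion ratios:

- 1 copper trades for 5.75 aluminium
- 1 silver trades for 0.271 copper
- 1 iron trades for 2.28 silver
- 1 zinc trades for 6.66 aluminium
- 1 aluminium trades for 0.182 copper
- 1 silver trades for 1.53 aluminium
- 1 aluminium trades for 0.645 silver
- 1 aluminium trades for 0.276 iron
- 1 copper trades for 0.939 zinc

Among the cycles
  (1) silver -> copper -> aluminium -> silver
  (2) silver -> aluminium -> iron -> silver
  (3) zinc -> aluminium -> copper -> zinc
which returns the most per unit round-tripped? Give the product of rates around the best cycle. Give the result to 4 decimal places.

(1) 0.271 × 5.75 × 0.645 = 1.00507
(2) 1.53 × 0.276 × 2.28 = 0.96280
(3) 6.66 × 0.182 × 0.939 = 1.13818
Highest is cycle (3) at 1.1382 (>1, arbitrage).

1.1382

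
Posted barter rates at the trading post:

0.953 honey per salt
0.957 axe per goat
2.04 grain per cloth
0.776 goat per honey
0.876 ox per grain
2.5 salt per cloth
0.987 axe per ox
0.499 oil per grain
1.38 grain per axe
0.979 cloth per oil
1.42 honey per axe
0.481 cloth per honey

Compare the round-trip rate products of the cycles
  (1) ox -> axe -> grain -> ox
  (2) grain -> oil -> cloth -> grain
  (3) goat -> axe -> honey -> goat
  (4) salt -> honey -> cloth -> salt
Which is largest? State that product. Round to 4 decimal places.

1.1932

(1) 0.987 × 1.38 × 0.876 = 1.19316
(2) 0.499 × 0.979 × 2.04 = 0.99658
(3) 0.957 × 1.42 × 0.776 = 1.05454
(4) 0.953 × 0.481 × 2.5 = 1.14598
Highest is cycle (1) at 1.1932 (>1, arbitrage).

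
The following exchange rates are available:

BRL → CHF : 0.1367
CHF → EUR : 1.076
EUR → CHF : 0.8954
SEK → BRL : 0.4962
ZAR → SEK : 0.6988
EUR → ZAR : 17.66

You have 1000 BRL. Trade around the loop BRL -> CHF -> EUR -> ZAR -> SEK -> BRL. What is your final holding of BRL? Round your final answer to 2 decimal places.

1000 BRL × 0.1367 = 136.7 CHF
136.7 CHF × 1.076 = 147.0892 EUR
147.0892 EUR × 17.66 = 2597.595272 ZAR
2597.595272 ZAR × 0.6988 = 1815.1995760736 SEK
1815.1995760736 SEK × 0.4962 = 900.70202964772032 BRL

900.70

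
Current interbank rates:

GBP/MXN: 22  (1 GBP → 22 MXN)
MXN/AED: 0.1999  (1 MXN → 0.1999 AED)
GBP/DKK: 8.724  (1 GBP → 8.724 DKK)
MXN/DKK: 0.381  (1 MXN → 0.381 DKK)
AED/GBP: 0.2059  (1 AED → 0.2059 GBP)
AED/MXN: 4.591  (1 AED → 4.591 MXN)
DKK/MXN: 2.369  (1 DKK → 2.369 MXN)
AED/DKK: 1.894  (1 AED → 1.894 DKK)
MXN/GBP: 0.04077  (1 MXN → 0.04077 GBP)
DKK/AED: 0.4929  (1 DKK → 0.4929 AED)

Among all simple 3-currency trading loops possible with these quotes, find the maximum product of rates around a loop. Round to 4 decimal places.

MXN→AED→GBP→MXN: 0.1999 × 0.2059 × 22 = 0.90551
MXN→AED→DKK→MXN: 0.1999 × 1.894 × 2.369 = 0.89693
GBP→DKK→AED→GBP: 8.724 × 0.4929 × 0.2059 = 0.88538
MXN→DKK→AED→MXN: 0.381 × 0.4929 × 4.591 = 0.86217
MXN→GBP→DKK→MXN: 0.04077 × 8.724 × 2.369 = 0.84260
Maximum is MXN→AED→GBP→MXN at 0.9055; no arbitrage — every cycle loses value.

0.9055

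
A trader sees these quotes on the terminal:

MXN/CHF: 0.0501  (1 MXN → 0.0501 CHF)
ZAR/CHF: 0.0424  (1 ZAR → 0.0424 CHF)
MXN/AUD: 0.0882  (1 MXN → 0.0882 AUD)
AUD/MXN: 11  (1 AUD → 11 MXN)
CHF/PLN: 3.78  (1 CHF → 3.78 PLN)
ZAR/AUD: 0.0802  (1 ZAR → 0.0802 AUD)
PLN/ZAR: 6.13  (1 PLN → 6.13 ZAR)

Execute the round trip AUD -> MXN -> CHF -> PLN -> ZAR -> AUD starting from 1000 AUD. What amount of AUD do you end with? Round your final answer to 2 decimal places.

1000 AUD × 11 = 11000 MXN
11000 MXN × 0.0501 = 551.1 CHF
551.1 CHF × 3.78 = 2083.158 PLN
2083.158 PLN × 6.13 = 12769.75854 ZAR
12769.75854 ZAR × 0.0802 = 1024.134634908 AUD

1024.13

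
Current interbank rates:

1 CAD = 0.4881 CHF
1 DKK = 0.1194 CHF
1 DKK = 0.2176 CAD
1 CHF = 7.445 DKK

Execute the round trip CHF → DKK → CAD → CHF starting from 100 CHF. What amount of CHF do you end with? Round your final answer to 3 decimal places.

100 CHF × 7.445 = 744.5 DKK
744.5 DKK × 0.2176 = 162.0032 CAD
162.0032 CAD × 0.4881 = 79.07376192 CHF

79.074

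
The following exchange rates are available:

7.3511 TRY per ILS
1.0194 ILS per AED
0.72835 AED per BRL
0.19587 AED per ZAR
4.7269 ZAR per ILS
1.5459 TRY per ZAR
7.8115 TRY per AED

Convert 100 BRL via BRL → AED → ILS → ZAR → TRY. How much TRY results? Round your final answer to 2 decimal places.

100 BRL × 0.72835 = 72.835 AED
72.835 AED × 1.0194 = 74.247999 ILS
74.247999 ILS × 4.7269 = 350.9628664731 ZAR
350.9628664731 ZAR × 1.5459 = 542.55349528076529 TRY

542.55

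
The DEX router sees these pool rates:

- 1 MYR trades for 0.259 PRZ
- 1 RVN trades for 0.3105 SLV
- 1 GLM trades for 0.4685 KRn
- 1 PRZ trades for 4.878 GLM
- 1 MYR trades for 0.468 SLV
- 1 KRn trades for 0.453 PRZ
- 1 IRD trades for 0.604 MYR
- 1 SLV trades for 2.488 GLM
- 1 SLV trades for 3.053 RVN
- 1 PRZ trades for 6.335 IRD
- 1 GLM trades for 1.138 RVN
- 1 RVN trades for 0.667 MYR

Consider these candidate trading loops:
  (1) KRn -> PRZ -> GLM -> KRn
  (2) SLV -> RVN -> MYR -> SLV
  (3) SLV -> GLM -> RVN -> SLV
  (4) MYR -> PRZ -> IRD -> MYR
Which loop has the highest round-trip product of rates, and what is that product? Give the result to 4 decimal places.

1.0353

(1) 0.453 × 4.878 × 0.4685 = 1.03526
(2) 3.053 × 0.667 × 0.468 = 0.95301
(3) 2.488 × 1.138 × 0.3105 = 0.87913
(4) 0.259 × 6.335 × 0.604 = 0.99102
Highest is cycle (1) at 1.0353 (>1, arbitrage).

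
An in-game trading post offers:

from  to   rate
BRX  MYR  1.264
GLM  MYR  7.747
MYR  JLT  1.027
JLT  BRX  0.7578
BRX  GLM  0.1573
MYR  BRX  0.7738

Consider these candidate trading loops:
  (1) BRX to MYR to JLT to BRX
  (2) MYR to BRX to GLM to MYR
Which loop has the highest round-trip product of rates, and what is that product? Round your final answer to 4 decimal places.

(1) 1.264 × 1.027 × 0.7578 = 0.98372
(2) 0.7738 × 0.1573 × 7.747 = 0.94296
Highest is cycle (1) at 0.9837 (≤1, no arbitrage).

0.9837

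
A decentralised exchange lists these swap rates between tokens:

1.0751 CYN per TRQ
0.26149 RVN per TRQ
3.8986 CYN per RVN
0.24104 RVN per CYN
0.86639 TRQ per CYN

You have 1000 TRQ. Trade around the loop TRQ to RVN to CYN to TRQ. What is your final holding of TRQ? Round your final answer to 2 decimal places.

1000 TRQ × 0.26149 = 261.49 RVN
261.49 RVN × 3.8986 = 1019.444914 CYN
1019.444914 CYN × 0.86639 = 883.23687904046 TRQ

883.24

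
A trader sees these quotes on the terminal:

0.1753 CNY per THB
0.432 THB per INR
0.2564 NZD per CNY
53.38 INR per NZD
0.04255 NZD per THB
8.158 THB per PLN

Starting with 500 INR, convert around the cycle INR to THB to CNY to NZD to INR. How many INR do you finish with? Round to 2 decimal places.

518.24

500 INR × 0.432 = 216 THB
216 THB × 0.1753 = 37.8648 CNY
37.8648 CNY × 0.2564 = 9.70853472 NZD
9.70853472 NZD × 53.38 = 518.2415833536 INR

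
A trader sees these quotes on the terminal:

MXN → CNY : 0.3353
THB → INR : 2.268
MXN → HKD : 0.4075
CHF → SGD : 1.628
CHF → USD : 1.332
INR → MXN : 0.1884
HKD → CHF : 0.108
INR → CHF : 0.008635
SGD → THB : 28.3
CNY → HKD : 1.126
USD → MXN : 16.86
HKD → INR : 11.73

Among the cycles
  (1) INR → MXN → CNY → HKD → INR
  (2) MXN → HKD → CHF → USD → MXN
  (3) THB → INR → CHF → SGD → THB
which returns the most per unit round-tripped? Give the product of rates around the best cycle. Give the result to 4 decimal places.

(1) 0.1884 × 0.3353 × 1.126 × 11.73 = 0.83435
(2) 0.4075 × 0.108 × 1.332 × 16.86 = 0.98836
(3) 2.268 × 0.008635 × 1.628 × 28.3 = 0.90229
Highest is cycle (2) at 0.9884 (≤1, no arbitrage).

0.9884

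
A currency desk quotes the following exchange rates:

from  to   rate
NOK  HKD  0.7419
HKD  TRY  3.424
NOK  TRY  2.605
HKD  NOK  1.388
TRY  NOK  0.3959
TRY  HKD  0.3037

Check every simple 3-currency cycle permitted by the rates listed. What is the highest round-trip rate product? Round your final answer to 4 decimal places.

TRY→HKD→NOK→TRY: 0.3037 × 1.388 × 2.605 = 1.09810
TRY→NOK→HKD→TRY: 0.3959 × 0.7419 × 3.424 = 1.00569
Maximum is TRY→HKD→NOK→TRY at 1.0981; arbitrage exists.

1.0981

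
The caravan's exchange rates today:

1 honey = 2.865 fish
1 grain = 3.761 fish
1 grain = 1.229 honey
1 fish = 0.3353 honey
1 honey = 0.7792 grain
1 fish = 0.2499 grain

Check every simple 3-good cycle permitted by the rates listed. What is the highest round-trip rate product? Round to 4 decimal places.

0.9826

grain→fish→honey→grain: 3.761 × 0.3353 × 0.7792 = 0.98262
grain→honey→fish→grain: 1.229 × 2.865 × 0.2499 = 0.87992
Maximum is grain→fish→honey→grain at 0.9826; no arbitrage — every cycle loses value.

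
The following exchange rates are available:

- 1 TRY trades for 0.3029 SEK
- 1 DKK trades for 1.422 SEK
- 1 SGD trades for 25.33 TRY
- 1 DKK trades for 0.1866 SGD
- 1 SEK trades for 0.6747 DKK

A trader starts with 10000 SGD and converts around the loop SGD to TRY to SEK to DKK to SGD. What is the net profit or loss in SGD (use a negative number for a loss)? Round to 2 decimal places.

10000 SGD × 25.33 = 253300 TRY
253300 TRY × 0.3029 = 76724.57 SEK
76724.57 SEK × 0.6747 = 51766.067379 DKK
51766.067379 DKK × 0.1866 = 9659.5481729214 SGD
Net change: 9659.5481729214 − 10000 = -340.4518270786 SGD

-340.45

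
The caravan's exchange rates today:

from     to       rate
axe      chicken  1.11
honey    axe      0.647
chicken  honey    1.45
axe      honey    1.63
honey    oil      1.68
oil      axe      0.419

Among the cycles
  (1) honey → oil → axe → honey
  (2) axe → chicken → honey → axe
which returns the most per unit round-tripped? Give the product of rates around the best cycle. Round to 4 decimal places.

1.1474

(1) 1.68 × 0.419 × 1.63 = 1.14739
(2) 1.11 × 1.45 × 0.647 = 1.04135
Highest is cycle (1) at 1.1474 (>1, arbitrage).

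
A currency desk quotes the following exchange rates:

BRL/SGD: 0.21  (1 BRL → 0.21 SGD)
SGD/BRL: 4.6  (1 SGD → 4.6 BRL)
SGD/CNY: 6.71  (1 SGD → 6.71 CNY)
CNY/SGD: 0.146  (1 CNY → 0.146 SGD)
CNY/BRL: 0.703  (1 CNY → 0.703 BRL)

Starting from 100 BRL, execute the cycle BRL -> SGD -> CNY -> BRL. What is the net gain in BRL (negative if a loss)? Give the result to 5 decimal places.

-0.94027

100 BRL × 0.21 = 21 SGD
21 SGD × 6.71 = 140.91 CNY
140.91 CNY × 0.703 = 99.05973 BRL
Net change: 99.05973 − 100 = -0.94027 BRL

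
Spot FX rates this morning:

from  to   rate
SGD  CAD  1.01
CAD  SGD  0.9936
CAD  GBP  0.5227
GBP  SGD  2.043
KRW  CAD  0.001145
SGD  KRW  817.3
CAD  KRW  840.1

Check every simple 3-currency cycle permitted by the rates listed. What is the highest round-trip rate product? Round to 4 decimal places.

CAD→GBP→SGD→CAD: 0.5227 × 2.043 × 1.01 = 1.07855
CAD→SGD→KRW→CAD: 0.9936 × 817.3 × 0.001145 = 0.92982
Maximum is CAD→GBP→SGD→CAD at 1.0786; arbitrage exists.

1.0786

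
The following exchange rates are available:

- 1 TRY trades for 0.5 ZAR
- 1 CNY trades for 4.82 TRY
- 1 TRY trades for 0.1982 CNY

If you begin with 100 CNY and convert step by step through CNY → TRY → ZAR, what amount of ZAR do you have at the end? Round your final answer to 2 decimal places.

241.00

100 CNY × 4.82 = 482 TRY
482 TRY × 0.5 = 241 ZAR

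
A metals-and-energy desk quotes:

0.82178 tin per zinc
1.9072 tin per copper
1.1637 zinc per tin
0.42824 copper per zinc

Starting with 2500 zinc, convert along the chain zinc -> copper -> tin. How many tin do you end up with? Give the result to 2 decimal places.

2500 zinc × 0.42824 = 1070.6 copper
1070.6 copper × 1.9072 = 2041.84832 tin

2041.85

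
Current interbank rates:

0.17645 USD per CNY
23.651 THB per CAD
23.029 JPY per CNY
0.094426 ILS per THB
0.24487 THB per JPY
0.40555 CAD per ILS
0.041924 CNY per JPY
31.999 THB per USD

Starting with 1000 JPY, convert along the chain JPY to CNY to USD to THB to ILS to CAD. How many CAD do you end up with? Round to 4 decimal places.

9.0648

1000 JPY × 0.041924 = 41.924 CNY
41.924 CNY × 0.17645 = 7.3974898 USD
7.3974898 USD × 31.999 = 236.7122761102 THB
236.7122761102 THB × 0.094426 = 22.3517933839817452 ILS
22.3517933839817452 ILS × 0.40555 = 9.06476980687379676586 CAD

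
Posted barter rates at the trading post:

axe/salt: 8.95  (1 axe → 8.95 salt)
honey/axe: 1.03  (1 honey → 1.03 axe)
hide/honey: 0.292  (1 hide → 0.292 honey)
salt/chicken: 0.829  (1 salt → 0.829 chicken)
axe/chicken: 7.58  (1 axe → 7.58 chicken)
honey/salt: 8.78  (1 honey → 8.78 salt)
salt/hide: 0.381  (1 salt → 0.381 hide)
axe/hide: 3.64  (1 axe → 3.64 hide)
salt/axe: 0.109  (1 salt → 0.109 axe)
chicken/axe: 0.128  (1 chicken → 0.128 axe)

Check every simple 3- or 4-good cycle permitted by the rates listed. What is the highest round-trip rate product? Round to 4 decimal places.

1.0948

honey→axe→hide→honey: 1.03 × 3.64 × 0.292 = 1.09477
honey→axe→salt→hide→honey: 1.03 × 8.95 × 0.381 × 0.292 = 1.02558
honey→salt→axe→hide→honey: 8.78 × 0.109 × 3.64 × 0.292 = 1.01720
honey→salt→hide→honey: 8.78 × 0.381 × 0.292 = 0.97679
chicken→axe→salt→chicken: 0.128 × 8.95 × 0.829 = 0.94970
Maximum is honey→axe→hide→honey at 1.0948; arbitrage exists.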